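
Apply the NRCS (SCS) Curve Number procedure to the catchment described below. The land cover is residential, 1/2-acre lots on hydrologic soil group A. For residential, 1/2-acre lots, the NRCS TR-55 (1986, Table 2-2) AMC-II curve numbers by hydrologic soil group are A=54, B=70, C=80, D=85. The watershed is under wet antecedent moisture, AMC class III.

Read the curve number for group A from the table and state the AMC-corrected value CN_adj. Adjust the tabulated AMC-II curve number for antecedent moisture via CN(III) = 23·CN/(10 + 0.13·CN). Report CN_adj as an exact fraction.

NRCS table: residential, 1/2-acre lots, soil group A → CN(II) = 54
Wet (AMC III): CN(III) = 23·54/(10 + 0.13·54) = 1242/(851/50) = 2700/37 ≈ 72.973

CN_adj = 2700/37 ≈ 72.973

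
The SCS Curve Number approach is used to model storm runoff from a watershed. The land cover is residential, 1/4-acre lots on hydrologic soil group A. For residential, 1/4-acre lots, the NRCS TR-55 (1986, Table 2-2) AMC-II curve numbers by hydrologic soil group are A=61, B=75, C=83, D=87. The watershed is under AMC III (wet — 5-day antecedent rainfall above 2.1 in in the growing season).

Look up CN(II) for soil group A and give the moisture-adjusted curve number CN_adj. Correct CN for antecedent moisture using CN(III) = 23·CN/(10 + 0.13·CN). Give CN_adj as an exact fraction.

NRCS table: residential, 1/4-acre lots, soil group A → CN(II) = 61
Wet (AMC III): CN(III) = 23·61/(10 + 0.13·61) = 1403/(1793/100) = 140300/1793 ≈ 78.249

CN_adj = 140300/1793 ≈ 78.249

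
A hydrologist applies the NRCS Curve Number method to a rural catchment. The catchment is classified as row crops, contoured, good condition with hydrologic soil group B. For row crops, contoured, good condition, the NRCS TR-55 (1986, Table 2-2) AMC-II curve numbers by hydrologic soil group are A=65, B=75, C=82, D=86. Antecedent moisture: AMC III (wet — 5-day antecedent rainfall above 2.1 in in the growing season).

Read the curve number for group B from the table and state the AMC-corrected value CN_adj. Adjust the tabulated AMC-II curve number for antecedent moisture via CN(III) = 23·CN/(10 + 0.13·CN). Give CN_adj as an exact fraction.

NRCS table: row crops, contoured, good condition, soil group B → CN(II) = 75
Adjust CN=75 to AMC III: 23·75/(10 + 0.13·75) → 1725 ÷ (79/4) = 6900/79 ≈ 87.342

CN_adj = 6900/79 ≈ 87.342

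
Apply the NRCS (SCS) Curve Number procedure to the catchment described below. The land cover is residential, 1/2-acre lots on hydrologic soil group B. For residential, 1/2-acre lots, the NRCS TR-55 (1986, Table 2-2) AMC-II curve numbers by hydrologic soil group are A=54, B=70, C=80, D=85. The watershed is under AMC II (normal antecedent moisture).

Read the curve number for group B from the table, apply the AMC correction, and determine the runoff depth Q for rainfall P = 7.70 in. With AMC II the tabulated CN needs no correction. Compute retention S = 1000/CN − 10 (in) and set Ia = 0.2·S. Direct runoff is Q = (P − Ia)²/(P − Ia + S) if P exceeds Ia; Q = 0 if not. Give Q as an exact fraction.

NRCS table: residential, 1/2-acre lots, soil group B → CN(II) = 70
AMC II — tabulated CN = 70 applies directly.
Retention S: 1000/CN − 10 with CN=70.000 → S = 30/7 ≈ 4.286 in
Ia = 0.2S: 0.2·4.286 = 0.857 in (exactly 6/7)
P − Ia = 7.700 − 0.857 = 479/70 ≈ 6.843 in (> 0, runoff occurs)
Q = (479/70)²/((479/70) + 30/7) = (229441/4900)/(779/70) = 229441/54530 in ≈ 4.208 in

Q = 229441/54530 in ≈ 4.208 in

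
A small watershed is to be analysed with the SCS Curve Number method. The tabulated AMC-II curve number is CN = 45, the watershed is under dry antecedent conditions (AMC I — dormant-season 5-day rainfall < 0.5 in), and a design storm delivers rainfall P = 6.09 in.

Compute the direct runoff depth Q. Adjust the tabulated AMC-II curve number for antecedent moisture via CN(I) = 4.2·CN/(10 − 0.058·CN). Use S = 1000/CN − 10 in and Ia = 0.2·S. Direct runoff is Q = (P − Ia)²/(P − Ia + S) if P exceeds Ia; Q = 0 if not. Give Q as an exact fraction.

Adjust CN=45 to AMC I: 4.2·45/(10 − 0.058·45) → 189 ÷ (739/100) = 18900/739 ≈ 25.575
S = 1000/(18900/739) − 10 = 5500/189 in ≈ 29.101 in
Initial abstraction Ia = S/5 = (5500/189)/5 = 1100/189 ≈ 5.820 in
P − Ia = 6.090 − 5.820 = 5101/18900 ≈ 0.270 in (> 0, runoff occurs)
Q = (5101/18900)²/((5101/18900) + 5500/189) = (26020201/357210000)/(555101/18900) = 26020201/10491408900 in ≈ 0.002 in

Q = 26020201/10491408900 in ≈ 0.002 in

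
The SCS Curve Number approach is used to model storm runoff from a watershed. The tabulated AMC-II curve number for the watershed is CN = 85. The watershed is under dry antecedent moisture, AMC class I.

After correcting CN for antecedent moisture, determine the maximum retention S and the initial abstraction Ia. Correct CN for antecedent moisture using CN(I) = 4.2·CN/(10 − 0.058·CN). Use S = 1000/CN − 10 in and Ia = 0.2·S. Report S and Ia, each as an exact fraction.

Adjust CN=85 to AMC I: 4.2·85/(10 − 0.058·85) → 357 ÷ (507/100) = 11900/169 ≈ 70.414
S = 1000/(11900/169) − 10 = 500/119 in ≈ 4.202 in
Ia = 0.2S: 0.2·4.202 = 0.840 in (exactly 100/119)

S = 500/119 in ≈ 4.202 in; Ia = 100/119 in ≈ 0.840 in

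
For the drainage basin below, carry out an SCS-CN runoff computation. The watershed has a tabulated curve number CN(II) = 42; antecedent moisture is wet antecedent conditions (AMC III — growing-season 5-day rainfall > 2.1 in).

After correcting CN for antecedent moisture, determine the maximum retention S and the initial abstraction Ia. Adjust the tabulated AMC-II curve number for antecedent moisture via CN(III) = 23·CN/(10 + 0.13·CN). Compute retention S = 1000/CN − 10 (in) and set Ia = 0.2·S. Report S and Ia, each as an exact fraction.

S = 2900/483 in ≈ 6.004 in; Ia = 580/483 in ≈ 1.201 in

Adjust CN=42 to AMC III: 23·42/(10 + 0.13·42) → 966 ÷ (773/50) = 48300/773 ≈ 62.484
S = 1000/(48300/773) − 10 = 2900/483 in ≈ 6.004 in
Ia = 0.2S: 0.2·6.004 = 1.201 in (exactly 580/483)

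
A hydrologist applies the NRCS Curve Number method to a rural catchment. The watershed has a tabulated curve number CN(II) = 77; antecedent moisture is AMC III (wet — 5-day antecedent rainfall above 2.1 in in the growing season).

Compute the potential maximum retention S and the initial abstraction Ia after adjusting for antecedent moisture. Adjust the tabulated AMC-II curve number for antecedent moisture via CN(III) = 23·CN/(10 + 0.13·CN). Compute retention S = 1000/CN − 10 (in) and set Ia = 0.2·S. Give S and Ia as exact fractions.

S = 100/77 in ≈ 1.299 in; Ia = 20/77 in ≈ 0.260 in

Adjust CN=77 to AMC III: 23·77/(10 + 0.13·77) → 1771 ÷ (2001/100) = 7700/87 ≈ 88.506
Max retention: S = 1000/(7700/87) − 10 = 100/77 in (≈ 1.299 in)
Ia = 0.2S: 0.2·1.299 = 0.260 in (exactly 20/77)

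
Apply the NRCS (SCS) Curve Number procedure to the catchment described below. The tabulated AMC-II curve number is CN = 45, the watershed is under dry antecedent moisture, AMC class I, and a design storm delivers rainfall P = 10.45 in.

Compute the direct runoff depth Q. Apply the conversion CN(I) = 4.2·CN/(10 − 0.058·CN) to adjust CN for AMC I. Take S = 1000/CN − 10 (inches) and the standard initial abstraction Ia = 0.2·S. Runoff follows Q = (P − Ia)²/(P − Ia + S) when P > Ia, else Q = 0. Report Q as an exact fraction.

Q = 27844091/43813980 in ≈ 0.636 in

Adjust CN=45 to AMC I: 4.2·45/(10 − 0.058·45) → 189 ÷ (739/100) = 18900/739 ≈ 25.575
S = 1000/(18900/739) − 10 = 5500/189 in ≈ 29.101 in
Ia = 0.2S: 0.2·29.101 = 5.820 in (exactly 1100/189)
Since P=10.450 > Ia=5.820: effective rainfall P−Ia = 17501/3780 in
Q: (17501/3780)² ÷ (127501/3780) = 27844091/43813980 in (≈ 0.636 in)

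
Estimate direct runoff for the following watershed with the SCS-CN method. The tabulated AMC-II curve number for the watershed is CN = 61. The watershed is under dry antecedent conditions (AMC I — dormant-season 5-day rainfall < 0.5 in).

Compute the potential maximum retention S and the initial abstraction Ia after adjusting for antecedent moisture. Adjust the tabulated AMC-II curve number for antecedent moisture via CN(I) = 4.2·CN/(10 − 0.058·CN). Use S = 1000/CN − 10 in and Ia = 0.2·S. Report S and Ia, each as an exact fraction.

CN(I) from CN(II)=61: (4.2·61)/(10 − 0.058·61) = 42700/1077 ≈ 39.647
Retention S: 1000/CN − 10 with CN=39.647 → S = 6500/427 ≈ 15.222 in
Ia = 0.2S: 0.2·15.222 = 3.044 in (exactly 1300/427)

S = 6500/427 in ≈ 15.222 in; Ia = 1300/427 in ≈ 3.044 in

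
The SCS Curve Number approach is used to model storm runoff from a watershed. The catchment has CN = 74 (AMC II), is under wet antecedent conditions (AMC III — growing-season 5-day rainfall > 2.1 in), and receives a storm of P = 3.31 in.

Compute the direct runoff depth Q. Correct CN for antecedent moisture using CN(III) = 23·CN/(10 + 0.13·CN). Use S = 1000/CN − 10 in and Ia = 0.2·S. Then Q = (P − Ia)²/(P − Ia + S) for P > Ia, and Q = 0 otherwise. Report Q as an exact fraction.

Q = 65372773761/32821453100 in ≈ 1.992 in

Wet (AMC III): CN(III) = 23·74/(10 + 0.13·74) = 1702/(981/50) = 85100/981 ≈ 86.748
Retention S: 1000/CN − 10 with CN=86.748 → S = 1300/851 ≈ 1.528 in
Initial abstraction Ia = S/5 = (1300/851)/5 = 260/851 ≈ 0.306 in
P − Ia = 3.310 − 0.306 = 255681/85100 ≈ 3.004 in (> 0, runoff occurs)
Q: (255681/85100)² ÷ (385681/85100) = 65372773761/32821453100 in (≈ 1.992 in)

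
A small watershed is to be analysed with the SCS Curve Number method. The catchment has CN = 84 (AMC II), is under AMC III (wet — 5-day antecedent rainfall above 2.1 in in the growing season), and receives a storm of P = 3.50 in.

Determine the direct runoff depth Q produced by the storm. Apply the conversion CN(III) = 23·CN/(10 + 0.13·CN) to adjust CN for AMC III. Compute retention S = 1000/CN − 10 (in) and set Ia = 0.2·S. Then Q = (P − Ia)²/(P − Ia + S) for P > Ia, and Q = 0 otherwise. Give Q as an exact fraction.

Adjust CN=84 to AMC III: 23·84/(10 + 0.13·84) → 1932 ÷ (523/25) = 48300/523 ≈ 92.352
Max retention: S = 1000/(48300/523) − 10 = 400/483 in (≈ 0.828 in)
Ia = 0.2S: 0.2·0.828 = 0.166 in (exactly 80/483)
P − Ia = 3.500 − 0.166 = 3221/966 ≈ 3.334 in (> 0, runoff occurs)
Q: (3221/966)² ÷ (4021/966) = 10374841/3884286 in (≈ 2.671 in)

Q = 10374841/3884286 in ≈ 2.671 in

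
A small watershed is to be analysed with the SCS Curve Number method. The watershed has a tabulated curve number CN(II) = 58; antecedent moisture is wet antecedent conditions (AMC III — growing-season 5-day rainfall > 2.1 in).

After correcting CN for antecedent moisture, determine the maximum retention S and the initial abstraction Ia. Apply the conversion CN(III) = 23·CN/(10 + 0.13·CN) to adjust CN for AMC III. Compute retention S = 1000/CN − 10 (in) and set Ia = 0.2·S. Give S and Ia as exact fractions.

CN(III) from CN(II)=58: (23·58)/(10 + 0.13·58) = 66700/877 ≈ 76.055
Retention S: 1000/CN − 10 with CN=76.055 → S = 2100/667 ≈ 3.148 in
Ia = 0.2S: 0.2·3.148 = 0.630 in (exactly 420/667)

S = 2100/667 in ≈ 3.148 in; Ia = 420/667 in ≈ 0.630 in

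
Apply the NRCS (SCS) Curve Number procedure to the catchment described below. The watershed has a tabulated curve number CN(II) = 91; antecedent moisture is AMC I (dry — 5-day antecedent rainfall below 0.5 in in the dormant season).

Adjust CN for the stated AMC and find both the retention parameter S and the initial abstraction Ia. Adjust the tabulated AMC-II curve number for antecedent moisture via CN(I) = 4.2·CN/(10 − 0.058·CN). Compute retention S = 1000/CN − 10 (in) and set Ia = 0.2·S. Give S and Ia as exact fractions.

Dry (AMC I): CN(I) = 4.2·91/(10 − 0.058·91) = (1911/5)/(2361/500) = 63700/787 ≈ 80.940
Max retention: S = 1000/(63700/787) − 10 = 1500/637 in (≈ 2.355 in)
Initial abstraction Ia = S/5 = (1500/637)/5 = 300/637 ≈ 0.471 in

S = 1500/637 in ≈ 2.355 in; Ia = 300/637 in ≈ 0.471 in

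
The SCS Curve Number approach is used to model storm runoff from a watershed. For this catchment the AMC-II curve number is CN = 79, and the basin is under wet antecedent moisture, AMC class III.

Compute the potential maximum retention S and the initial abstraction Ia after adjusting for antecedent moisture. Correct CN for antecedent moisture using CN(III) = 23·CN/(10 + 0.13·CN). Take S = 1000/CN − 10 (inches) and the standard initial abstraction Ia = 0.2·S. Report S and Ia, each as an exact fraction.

S = 2100/1817 in ≈ 1.156 in; Ia = 420/1817 in ≈ 0.231 in

Adjust CN=79 to AMC III: 23·79/(10 + 0.13·79) → 1817 ÷ (2027/100) = 181700/2027 ≈ 89.640
S = 1000/(181700/2027) − 10 = 2100/1817 in ≈ 1.156 in
Ia = 0.2S: 0.2·1.156 = 0.231 in (exactly 420/1817)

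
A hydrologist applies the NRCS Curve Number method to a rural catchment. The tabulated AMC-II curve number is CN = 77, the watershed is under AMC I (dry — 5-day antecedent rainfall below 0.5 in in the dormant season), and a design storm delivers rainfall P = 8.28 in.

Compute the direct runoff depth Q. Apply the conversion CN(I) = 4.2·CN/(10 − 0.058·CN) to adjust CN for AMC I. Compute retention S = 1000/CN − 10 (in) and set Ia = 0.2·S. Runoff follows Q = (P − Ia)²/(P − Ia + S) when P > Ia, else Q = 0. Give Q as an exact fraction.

Q = 3341320607/992555025 in ≈ 3.366 in

Adjust CN=77 to AMC I: 4.2·77/(10 − 0.058·77) → (1617/5) ÷ (2767/500) = 161700/2767 ≈ 58.439
Retention S: 1000/CN − 10 with CN=58.439 → S = 11500/1617 ≈ 7.112 in
Initial abstraction Ia = S/5 = (11500/1617)/5 = 2300/1617 ≈ 1.422 in
P − Ia = 8.280 − 1.422 = 277219/40425 ≈ 6.858 in (> 0, runoff occurs)
Runoff Q = (P−Ia)²/(P−Ia+S) = (6.858)²/(6.858+7.112) = 3341320607/992555025 ≈ 3.366 in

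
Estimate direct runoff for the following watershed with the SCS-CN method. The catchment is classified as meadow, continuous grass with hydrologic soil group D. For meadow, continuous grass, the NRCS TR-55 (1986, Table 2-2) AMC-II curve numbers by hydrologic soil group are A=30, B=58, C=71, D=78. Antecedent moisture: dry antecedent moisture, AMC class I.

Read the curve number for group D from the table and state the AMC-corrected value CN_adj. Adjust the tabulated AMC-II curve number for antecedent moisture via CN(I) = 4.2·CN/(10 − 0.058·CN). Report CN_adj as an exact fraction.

CN_adj = 81900/1369 ≈ 59.825

NRCS table: meadow, continuous grass, soil group D → CN(II) = 78
Adjust CN=78 to AMC I: 4.2·78/(10 − 0.058·78) → (1638/5) ÷ (1369/250) = 81900/1369 ≈ 59.825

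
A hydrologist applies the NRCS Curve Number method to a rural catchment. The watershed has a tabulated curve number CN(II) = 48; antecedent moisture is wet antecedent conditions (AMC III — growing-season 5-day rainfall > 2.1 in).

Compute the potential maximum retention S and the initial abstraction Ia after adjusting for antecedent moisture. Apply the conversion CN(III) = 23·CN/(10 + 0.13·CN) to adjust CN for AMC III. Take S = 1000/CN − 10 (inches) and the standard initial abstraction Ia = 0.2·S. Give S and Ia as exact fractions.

CN(III) from CN(II)=48: (23·48)/(10 + 0.13·48) = 13800/203 ≈ 67.980
Max retention: S = 1000/(13800/203) − 10 = 325/69 in (≈ 4.710 in)
Initial abstraction Ia = S/5 = (325/69)/5 = 65/69 ≈ 0.942 in

S = 325/69 in ≈ 4.710 in; Ia = 65/69 in ≈ 0.942 in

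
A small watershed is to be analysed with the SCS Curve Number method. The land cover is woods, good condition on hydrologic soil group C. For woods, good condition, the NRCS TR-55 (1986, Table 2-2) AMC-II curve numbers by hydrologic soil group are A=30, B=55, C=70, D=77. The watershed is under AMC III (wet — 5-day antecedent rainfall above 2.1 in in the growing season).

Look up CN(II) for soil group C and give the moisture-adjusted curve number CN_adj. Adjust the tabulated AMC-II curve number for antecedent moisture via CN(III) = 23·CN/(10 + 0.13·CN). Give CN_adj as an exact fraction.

NRCS table: woods, good condition, soil group C → CN(II) = 70
Wet (AMC III): CN(III) = 23·70/(10 + 0.13·70) = 1610/(191/10) = 16100/191 ≈ 84.293

CN_adj = 16100/191 ≈ 84.293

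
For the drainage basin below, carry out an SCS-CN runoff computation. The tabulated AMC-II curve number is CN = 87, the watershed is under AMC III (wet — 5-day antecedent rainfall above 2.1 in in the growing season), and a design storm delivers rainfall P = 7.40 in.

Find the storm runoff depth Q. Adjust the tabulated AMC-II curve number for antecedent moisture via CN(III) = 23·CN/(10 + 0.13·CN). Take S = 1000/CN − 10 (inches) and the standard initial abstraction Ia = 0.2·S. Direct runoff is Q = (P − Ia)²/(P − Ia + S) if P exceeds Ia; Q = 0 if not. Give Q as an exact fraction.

Q = 5290671169/792766185 in ≈ 6.674 in

Wet (AMC III): CN(III) = 23·87/(10 + 0.13·87) = 2001/(2131/100) = 200100/2131 ≈ 93.900
S = 1000/(200100/2131) − 10 = 1300/2001 in ≈ 0.650 in
Ia = 0.2S: 0.2·0.650 = 0.130 in (exactly 260/2001)
P − Ia = 7.400 − 0.130 = 72737/10005 ≈ 7.270 in (> 0, runoff occurs)
Q: (72737/10005)² ÷ (79237/10005) = 5290671169/792766185 in (≈ 6.674 in)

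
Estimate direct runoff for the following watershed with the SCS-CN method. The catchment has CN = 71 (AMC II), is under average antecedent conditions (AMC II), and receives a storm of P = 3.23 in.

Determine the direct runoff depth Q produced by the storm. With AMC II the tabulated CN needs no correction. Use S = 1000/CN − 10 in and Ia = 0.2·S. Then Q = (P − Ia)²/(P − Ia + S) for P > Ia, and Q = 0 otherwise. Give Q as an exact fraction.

Average conditions: CN = 71 (no AMC adjustment).
S = 1000/71 − 10 = 290/71 in ≈ 4.085 in
Ia = 0.2·(290/71) = 58/71 in ≈ 0.817 in
Since P=3.230 > Ia=0.817: effective rainfall P−Ia = 17133/7100 in
Runoff Q = (P−Ia)²/(P−Ia+S) = (2.413)²/(2.413+4.085) = 293539689/327544300 ≈ 0.896 in

Q = 293539689/327544300 in ≈ 0.896 in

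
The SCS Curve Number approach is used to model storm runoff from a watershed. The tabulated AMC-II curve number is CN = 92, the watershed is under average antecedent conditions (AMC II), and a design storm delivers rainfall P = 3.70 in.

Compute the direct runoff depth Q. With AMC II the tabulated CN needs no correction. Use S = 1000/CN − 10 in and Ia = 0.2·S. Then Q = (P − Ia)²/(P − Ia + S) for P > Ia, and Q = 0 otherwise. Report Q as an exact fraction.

AMC II — tabulated CN = 92 applies directly.
Max retention: S = 1000/92 − 10 = 20/23 in (≈ 0.870 in)
Ia = 0.2·(20/23) = 4/23 in ≈ 0.174 in
Excess rainfall: 3.700 − 0.174 = 3.526 in; P > Ia so Q > 0
Runoff Q = (P−Ia)²/(P−Ia+S) = (3.526)²/(3.526+0.870) = 657721/232530 ≈ 2.829 in

Q = 657721/232530 in ≈ 2.829 in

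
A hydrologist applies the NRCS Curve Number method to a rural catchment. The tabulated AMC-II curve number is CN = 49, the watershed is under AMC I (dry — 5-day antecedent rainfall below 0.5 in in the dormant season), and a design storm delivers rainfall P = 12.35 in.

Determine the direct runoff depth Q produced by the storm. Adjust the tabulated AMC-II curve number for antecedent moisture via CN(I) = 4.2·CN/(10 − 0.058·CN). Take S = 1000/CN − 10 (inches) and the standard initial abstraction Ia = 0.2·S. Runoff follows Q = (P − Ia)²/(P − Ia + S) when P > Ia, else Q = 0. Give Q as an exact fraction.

CN(I) from CN(II)=49: (4.2·49)/(10 − 0.058·49) = 34300/1193 ≈ 28.751
Retention S: 1000/CN − 10 with CN=28.751 → S = 8500/343 ≈ 24.781 in
Ia = 0.2S: 0.2·24.781 = 4.956 in (exactly 1700/343)
Excess rainfall: 12.350 − 4.956 = 7.394 in; P > Ia so Q > 0
Q = (50721/6860)²/((50721/6860) + 8500/343) = (2572619841/47059600)/(220721/6860) = 2572619841/1514146060 in ≈ 1.699 in

Q = 2572619841/1514146060 in ≈ 1.699 in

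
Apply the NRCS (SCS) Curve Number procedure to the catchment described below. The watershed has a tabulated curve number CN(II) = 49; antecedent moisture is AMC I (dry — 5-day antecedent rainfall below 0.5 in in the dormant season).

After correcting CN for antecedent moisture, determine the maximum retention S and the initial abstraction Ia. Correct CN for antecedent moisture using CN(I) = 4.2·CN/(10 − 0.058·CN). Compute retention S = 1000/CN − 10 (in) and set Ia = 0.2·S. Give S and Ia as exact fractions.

S = 8500/343 in ≈ 24.781 in; Ia = 1700/343 in ≈ 4.956 in

Dry (AMC I): CN(I) = 4.2·49/(10 − 0.058·49) = (1029/5)/(3579/500) = 34300/1193 ≈ 28.751
S = 1000/(34300/1193) − 10 = 8500/343 in ≈ 24.781 in
Ia = 0.2·(8500/343) = 1700/343 in ≈ 4.956 in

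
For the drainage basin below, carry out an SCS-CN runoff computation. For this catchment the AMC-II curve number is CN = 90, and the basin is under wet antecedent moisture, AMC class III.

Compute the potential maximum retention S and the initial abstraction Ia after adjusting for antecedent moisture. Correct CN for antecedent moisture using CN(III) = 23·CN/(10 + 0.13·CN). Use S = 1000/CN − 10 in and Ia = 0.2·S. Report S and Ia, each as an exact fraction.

S = 100/207 in ≈ 0.483 in; Ia = 20/207 in ≈ 0.097 in

CN(III) from CN(II)=90: (23·90)/(10 + 0.13·90) = 20700/217 ≈ 95.392
Max retention: S = 1000/(20700/217) − 10 = 100/207 in (≈ 0.483 in)
Ia = 0.2·(100/207) = 20/207 in ≈ 0.097 in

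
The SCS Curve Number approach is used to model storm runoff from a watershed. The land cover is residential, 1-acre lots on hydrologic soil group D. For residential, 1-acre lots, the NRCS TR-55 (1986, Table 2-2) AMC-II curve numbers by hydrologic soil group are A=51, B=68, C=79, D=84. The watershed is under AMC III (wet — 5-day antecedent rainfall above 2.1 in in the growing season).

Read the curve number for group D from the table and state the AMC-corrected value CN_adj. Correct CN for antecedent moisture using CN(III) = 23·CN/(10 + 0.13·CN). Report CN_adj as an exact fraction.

CN_adj = 48300/523 ≈ 92.352

NRCS table: residential, 1-acre lots, soil group D → CN(II) = 84
Adjust CN=84 to AMC III: 23·84/(10 + 0.13·84) → 1932 ÷ (523/25) = 48300/523 ≈ 92.352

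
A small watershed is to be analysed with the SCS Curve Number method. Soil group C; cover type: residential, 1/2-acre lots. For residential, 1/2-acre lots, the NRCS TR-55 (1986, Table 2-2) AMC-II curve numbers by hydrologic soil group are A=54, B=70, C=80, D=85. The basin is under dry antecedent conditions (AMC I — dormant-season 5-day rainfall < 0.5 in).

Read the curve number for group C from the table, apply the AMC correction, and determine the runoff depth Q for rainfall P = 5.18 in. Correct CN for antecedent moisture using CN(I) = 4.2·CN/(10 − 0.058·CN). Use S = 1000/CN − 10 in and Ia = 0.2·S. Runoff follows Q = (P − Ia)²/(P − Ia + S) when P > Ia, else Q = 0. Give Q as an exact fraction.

NRCS table: residential, 1/2-acre lots, soil group C → CN(II) = 80
Adjust CN=80 to AMC I: 4.2·80/(10 − 0.058·80) → 336 ÷ (134/25) = 4200/67 ≈ 62.687
Retention S: 1000/CN − 10 with CN=62.687 → S = 125/21 ≈ 5.952 in
Ia = 0.2·(125/21) = 25/21 in ≈ 1.190 in
P − Ia = 5.180 − 1.190 = 4189/1050 ≈ 3.990 in (> 0, runoff occurs)
Q: (4189/1050)² ÷ (10439/1050) = 17547721/10960950 in (≈ 1.601 in)

Q = 17547721/10960950 in ≈ 1.601 in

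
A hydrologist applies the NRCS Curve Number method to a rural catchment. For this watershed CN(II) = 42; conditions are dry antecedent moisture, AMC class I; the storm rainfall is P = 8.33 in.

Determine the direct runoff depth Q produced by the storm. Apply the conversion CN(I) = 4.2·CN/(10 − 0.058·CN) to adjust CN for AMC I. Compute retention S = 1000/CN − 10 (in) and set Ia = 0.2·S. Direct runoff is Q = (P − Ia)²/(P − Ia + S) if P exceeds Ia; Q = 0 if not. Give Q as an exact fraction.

Q = 5983486609/67356267300 in ≈ 0.089 in

Dry (AMC I): CN(I) = 4.2·42/(10 − 0.058·42) = (882/5)/(1891/250) = 44100/1891 ≈ 23.321
Retention S: 1000/CN − 10 with CN=23.321 → S = 14500/441 ≈ 32.880 in
Ia = 0.2S: 0.2·32.880 = 6.576 in (exactly 2900/441)
Excess rainfall: 8.330 − 6.576 = 1.754 in; P > Ia so Q > 0
Q = (77353/44100)²/((77353/44100) + 14500/441) = (5983486609/1944810000)/(1527353/44100) = 5983486609/67356267300 in ≈ 0.089 in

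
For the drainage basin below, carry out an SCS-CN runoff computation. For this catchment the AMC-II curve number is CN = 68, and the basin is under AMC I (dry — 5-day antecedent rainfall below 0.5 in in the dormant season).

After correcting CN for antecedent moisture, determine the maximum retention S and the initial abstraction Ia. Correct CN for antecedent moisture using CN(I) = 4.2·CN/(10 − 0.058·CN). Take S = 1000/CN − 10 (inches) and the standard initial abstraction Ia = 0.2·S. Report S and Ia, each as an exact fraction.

Dry (AMC I): CN(I) = 4.2·68/(10 − 0.058·68) = (1428/5)/(757/125) = 35700/757 ≈ 47.160
Max retention: S = 1000/(35700/757) − 10 = 4000/357 in (≈ 11.204 in)
Ia = 0.2·(4000/357) = 800/357 in ≈ 2.241 in

S = 4000/357 in ≈ 11.204 in; Ia = 800/357 in ≈ 2.241 in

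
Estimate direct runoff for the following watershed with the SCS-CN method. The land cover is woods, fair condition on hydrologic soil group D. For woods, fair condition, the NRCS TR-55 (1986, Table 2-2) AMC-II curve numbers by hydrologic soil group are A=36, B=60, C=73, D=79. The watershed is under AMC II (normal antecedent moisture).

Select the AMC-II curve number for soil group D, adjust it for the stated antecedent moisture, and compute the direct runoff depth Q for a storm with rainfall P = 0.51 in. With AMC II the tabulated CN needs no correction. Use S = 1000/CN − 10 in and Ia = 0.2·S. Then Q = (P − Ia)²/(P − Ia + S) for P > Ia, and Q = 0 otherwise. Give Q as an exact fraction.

Q = 0 in ≈ 0.000 in

NRCS table: woods, fair condition, soil group D → CN(II) = 79
Average conditions: CN = 79 (no AMC adjustment).
Max retention: S = 1000/79 − 10 = 210/79 in (≈ 2.658 in)
Initial abstraction Ia = S/5 = (210/79)/5 = 42/79 ≈ 0.532 in
P = 0.510 ≤ Ia = 0.532 in: entire storm abstracted, Q = 0.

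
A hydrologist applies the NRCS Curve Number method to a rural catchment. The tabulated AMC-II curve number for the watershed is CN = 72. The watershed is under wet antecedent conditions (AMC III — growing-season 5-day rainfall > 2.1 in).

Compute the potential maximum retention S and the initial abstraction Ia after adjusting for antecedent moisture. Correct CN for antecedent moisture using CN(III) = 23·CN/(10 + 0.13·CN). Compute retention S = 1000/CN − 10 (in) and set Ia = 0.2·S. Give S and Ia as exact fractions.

Adjust CN=72 to AMC III: 23·72/(10 + 0.13·72) → 1656 ÷ (484/25) = 10350/121 ≈ 85.537
Retention S: 1000/CN − 10 with CN=85.537 → S = 350/207 ≈ 1.691 in
Ia = 0.2·(350/207) = 70/207 in ≈ 0.338 in

S = 350/207 in ≈ 1.691 in; Ia = 70/207 in ≈ 0.338 in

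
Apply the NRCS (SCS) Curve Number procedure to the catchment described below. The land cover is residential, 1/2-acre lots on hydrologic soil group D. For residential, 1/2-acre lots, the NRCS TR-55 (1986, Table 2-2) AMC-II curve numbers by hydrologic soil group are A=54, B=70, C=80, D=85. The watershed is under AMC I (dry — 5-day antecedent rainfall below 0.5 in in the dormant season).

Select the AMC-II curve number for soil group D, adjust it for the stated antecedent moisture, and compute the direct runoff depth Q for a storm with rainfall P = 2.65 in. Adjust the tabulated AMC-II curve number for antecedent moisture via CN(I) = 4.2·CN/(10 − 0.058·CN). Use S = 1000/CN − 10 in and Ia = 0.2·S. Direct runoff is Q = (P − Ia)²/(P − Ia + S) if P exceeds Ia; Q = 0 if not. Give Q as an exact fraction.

Q = 18550249/34050660 in ≈ 0.545 in

NRCS table: residential, 1/2-acre lots, soil group D → CN(II) = 85
Dry (AMC I): CN(I) = 4.2·85/(10 − 0.058·85) = 357/(507/100) = 11900/169 ≈ 70.414
S = 1000/(11900/169) − 10 = 500/119 in ≈ 4.202 in
Initial abstraction Ia = S/5 = (500/119)/5 = 100/119 ≈ 0.840 in
P − Ia = 2.650 − 0.840 = 4307/2380 ≈ 1.810 in (> 0, runoff occurs)
Q = (4307/2380)²/((4307/2380) + 500/119) = (18550249/5664400)/(14307/2380) = 18550249/34050660 in ≈ 0.545 in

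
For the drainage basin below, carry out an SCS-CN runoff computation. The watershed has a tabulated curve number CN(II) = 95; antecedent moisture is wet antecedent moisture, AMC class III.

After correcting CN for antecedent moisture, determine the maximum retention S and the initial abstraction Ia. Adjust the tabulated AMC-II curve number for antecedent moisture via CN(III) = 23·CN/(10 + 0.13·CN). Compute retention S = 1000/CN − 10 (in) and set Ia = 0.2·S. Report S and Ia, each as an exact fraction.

S = 100/437 in ≈ 0.229 in; Ia = 20/437 in ≈ 0.046 in

Wet (AMC III): CN(III) = 23·95/(10 + 0.13·95) = 2185/(447/20) = 43700/447 ≈ 97.763
S = 1000/(43700/447) − 10 = 100/437 in ≈ 0.229 in
Initial abstraction Ia = S/5 = (100/437)/5 = 20/437 ≈ 0.046 in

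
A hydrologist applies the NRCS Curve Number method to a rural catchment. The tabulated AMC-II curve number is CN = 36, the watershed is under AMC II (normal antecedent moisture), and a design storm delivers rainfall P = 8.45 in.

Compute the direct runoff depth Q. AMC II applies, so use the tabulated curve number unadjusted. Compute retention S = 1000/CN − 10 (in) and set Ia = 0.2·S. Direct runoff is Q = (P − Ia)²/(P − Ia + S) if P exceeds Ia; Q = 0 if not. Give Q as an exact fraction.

Q = 776161/734580 in ≈ 1.057 in

CN(II) = 36; AMC II needs no correction.
Retention S: 1000/CN − 10 with CN=36.000 → S = 160/9 ≈ 17.778 in
Initial abstraction Ia = S/5 = (160/9)/5 = 32/9 ≈ 3.556 in
Excess rainfall: 8.450 − 3.556 = 4.894 in; P > Ia so Q > 0
Runoff Q = (P−Ia)²/(P−Ia+S) = (4.894)²/(4.894+17.778) = 776161/734580 ≈ 1.057 in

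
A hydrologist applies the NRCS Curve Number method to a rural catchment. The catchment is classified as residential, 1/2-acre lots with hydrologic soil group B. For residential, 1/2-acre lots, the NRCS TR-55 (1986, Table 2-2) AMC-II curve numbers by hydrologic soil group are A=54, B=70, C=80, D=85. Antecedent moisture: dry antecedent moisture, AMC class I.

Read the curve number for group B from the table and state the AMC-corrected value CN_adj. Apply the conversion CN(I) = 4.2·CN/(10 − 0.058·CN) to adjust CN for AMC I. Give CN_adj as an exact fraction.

NRCS table: residential, 1/2-acre lots, soil group B → CN(II) = 70
Adjust CN=70 to AMC I: 4.2·70/(10 − 0.058·70) → 294 ÷ (297/50) = 4900/99 ≈ 49.495

CN_adj = 4900/99 ≈ 49.495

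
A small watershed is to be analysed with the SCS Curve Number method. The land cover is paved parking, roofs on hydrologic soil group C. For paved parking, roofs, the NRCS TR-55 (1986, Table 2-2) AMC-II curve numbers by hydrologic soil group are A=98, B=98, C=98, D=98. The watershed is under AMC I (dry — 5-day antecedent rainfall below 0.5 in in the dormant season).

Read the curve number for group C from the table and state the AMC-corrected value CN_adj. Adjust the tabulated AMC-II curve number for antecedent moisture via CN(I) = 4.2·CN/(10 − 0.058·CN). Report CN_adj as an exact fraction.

CN_adj = 102900/1079 ≈ 95.366

NRCS table: paved parking, roofs, soil group C → CN(II) = 98
Dry (AMC I): CN(I) = 4.2·98/(10 − 0.058·98) = (2058/5)/(1079/250) = 102900/1079 ≈ 95.366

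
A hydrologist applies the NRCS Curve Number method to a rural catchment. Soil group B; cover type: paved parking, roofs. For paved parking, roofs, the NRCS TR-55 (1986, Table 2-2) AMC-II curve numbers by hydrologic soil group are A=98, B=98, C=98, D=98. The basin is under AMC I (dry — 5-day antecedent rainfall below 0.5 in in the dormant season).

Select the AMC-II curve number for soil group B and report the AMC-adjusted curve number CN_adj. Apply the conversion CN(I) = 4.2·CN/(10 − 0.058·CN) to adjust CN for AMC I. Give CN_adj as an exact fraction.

CN_adj = 102900/1079 ≈ 95.366

NRCS table: paved parking, roofs, soil group B → CN(II) = 98
CN(I) from CN(II)=98: (4.2·98)/(10 − 0.058·98) = 102900/1079 ≈ 95.366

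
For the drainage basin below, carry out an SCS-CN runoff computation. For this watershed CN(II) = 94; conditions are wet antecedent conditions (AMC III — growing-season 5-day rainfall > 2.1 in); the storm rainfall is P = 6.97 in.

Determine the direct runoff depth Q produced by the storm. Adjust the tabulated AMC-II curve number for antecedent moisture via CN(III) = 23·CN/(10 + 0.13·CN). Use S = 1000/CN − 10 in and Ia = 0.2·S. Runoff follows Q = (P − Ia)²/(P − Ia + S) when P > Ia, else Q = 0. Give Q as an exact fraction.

Q = 558691966849/84043101700 in ≈ 6.648 in

Wet (AMC III): CN(III) = 23·94/(10 + 0.13·94) = 2162/(1111/50) = 108100/1111 ≈ 97.300
Retention S: 1000/CN − 10 with CN=97.300 → S = 300/1081 ≈ 0.278 in
Initial abstraction Ia = S/5 = (300/1081)/5 = 60/1081 ≈ 0.056 in
P − Ia = 6.970 − 0.056 = 747457/108100 ≈ 6.914 in (> 0, runoff occurs)
Q = (747457/108100)²/((747457/108100) + 300/1081) = (558691966849/11685610000)/(777457/108100) = 558691966849/84043101700 in ≈ 6.648 in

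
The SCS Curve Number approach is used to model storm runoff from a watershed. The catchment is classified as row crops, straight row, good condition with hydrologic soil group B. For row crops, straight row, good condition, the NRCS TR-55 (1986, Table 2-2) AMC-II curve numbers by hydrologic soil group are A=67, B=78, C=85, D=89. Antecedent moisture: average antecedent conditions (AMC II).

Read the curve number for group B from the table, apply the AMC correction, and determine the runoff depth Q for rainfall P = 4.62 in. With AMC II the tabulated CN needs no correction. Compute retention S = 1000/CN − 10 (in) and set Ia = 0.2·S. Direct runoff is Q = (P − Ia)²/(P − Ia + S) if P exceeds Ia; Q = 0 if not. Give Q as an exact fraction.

NRCS table: row crops, straight row, good condition, soil group B → CN(II) = 78
Average conditions: CN = 78 (no AMC adjustment).
Max retention: S = 1000/78 − 10 = 110/39 in (≈ 2.821 in)
Initial abstraction Ia = S/5 = (110/39)/5 = 22/39 ≈ 0.564 in
P − Ia = 4.620 − 0.564 = 7909/1950 ≈ 4.056 in (> 0, runoff occurs)
Runoff Q = (P−Ia)²/(P−Ia+S) = (4.056)²/(4.056+2.821) = 5686571/2377050 ≈ 2.392 in

Q = 5686571/2377050 in ≈ 2.392 in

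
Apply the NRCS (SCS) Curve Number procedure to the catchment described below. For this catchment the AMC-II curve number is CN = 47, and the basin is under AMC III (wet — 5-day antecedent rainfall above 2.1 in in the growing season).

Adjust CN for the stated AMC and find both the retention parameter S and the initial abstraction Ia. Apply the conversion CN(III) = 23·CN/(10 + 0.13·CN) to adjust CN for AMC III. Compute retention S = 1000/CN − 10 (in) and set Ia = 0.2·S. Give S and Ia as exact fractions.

S = 5300/1081 in ≈ 4.903 in; Ia = 1060/1081 in ≈ 0.981 in

CN(III) from CN(II)=47: (23·47)/(10 + 0.13·47) = 108100/1611 ≈ 67.101
S = 1000/(108100/1611) − 10 = 5300/1081 in ≈ 4.903 in
Initial abstraction Ia = S/5 = (5300/1081)/5 = 1060/1081 ≈ 0.981 in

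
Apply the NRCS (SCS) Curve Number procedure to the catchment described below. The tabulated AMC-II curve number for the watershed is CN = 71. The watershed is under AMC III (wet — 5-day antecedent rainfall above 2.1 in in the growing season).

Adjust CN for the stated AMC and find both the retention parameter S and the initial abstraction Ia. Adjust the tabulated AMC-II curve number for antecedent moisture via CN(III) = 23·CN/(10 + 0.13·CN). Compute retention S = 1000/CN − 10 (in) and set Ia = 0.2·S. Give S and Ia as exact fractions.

S = 2900/1633 in ≈ 1.776 in; Ia = 580/1633 in ≈ 0.355 in

CN(III) from CN(II)=71: (23·71)/(10 + 0.13·71) = 163300/1923 ≈ 84.919
S = 1000/(163300/1923) − 10 = 2900/1633 in ≈ 1.776 in
Ia = 0.2·(2900/1633) = 580/1633 in ≈ 0.355 in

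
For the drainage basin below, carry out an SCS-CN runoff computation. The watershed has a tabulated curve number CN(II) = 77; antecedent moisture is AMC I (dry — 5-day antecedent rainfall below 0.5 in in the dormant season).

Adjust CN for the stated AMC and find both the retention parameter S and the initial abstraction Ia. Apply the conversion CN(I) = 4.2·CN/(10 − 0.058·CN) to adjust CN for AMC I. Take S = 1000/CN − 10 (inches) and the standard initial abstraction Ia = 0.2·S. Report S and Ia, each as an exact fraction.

S = 11500/1617 in ≈ 7.112 in; Ia = 2300/1617 in ≈ 1.422 in

Adjust CN=77 to AMC I: 4.2·77/(10 − 0.058·77) → (1617/5) ÷ (2767/500) = 161700/2767 ≈ 58.439
S = 1000/(161700/2767) − 10 = 11500/1617 in ≈ 7.112 in
Initial abstraction Ia = S/5 = (11500/1617)/5 = 2300/1617 ≈ 1.422 in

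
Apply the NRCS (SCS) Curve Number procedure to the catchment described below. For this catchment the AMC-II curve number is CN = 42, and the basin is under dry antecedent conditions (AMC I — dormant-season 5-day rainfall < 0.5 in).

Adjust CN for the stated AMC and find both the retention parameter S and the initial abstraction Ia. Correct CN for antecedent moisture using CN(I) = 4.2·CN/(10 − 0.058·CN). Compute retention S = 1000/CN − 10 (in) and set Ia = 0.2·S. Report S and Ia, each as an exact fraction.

S = 14500/441 in ≈ 32.880 in; Ia = 2900/441 in ≈ 6.576 in

CN(I) from CN(II)=42: (4.2·42)/(10 − 0.058·42) = 44100/1891 ≈ 23.321
S = 1000/(44100/1891) − 10 = 14500/441 in ≈ 32.880 in
Initial abstraction Ia = S/5 = (14500/441)/5 = 2900/441 ≈ 6.576 in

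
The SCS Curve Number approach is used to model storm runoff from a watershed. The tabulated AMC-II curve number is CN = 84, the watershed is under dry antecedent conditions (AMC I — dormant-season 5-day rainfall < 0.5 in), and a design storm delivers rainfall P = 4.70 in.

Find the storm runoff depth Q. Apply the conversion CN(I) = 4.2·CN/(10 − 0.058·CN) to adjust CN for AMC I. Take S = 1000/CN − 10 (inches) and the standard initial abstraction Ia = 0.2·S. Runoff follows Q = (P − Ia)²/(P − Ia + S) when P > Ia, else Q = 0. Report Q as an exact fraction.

Q = 279792529/161966070 in ≈ 1.727 in

CN(I) from CN(II)=84: (4.2·84)/(10 − 0.058·84) = 44100/641 ≈ 68.799
S = 1000/(44100/641) − 10 = 2000/441 in ≈ 4.535 in
Ia = 0.2S: 0.2·4.535 = 0.907 in (exactly 400/441)
P − Ia = 4.700 − 0.907 = 16727/4410 ≈ 3.793 in (> 0, runoff occurs)
Q = (16727/4410)²/((16727/4410) + 2000/441) = (279792529/19448100)/(36727/4410) = 279792529/161966070 in ≈ 1.727 in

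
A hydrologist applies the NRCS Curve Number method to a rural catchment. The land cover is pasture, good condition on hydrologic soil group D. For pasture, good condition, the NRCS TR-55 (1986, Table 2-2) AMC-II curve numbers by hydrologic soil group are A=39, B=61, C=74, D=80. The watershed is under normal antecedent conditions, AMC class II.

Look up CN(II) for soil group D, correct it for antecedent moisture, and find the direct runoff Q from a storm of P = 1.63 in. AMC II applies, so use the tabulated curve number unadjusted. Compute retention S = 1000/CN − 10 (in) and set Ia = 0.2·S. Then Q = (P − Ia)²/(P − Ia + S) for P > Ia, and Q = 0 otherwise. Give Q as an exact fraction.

NRCS table: pasture, good condition, soil group D → CN(II) = 80
AMC II — tabulated CN = 80 applies directly.
Max retention: S = 1000/80 − 10 = 5/2 in (≈ 2.500 in)
Ia = 0.2·(5/2) = 1/2 in ≈ 0.500 in
Since P=1.630 > Ia=0.500: effective rainfall P−Ia = 113/100 in
Q = (113/100)²/((113/100) + 5/2) = (12769/10000)/(363/100) = 12769/36300 in ≈ 0.352 in

Q = 12769/36300 in ≈ 0.352 in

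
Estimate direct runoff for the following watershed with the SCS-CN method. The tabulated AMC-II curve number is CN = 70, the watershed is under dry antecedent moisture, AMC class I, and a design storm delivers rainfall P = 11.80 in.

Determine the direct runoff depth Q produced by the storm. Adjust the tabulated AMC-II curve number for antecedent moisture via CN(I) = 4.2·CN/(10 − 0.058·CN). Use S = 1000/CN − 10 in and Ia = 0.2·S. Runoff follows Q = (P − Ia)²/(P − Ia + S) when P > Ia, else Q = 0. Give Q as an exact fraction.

Q = 5716881/1198295 in ≈ 4.771 in

Adjust CN=70 to AMC I: 4.2·70/(10 − 0.058·70) → 294 ÷ (297/50) = 4900/99 ≈ 49.495
S = 1000/(4900/99) − 10 = 500/49 in ≈ 10.204 in
Ia = 0.2·(500/49) = 100/49 in ≈ 2.041 in
P − Ia = 11.800 − 2.041 = 2391/245 ≈ 9.759 in (> 0, runoff occurs)
Q: (2391/245)² ÷ (4891/245) = 5716881/1198295 in (≈ 4.771 in)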